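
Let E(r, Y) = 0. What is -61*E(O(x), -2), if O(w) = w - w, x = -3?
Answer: 0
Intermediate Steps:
O(w) = 0
-61*E(O(x), -2) = -61*0 = 0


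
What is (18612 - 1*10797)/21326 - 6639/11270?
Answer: -13377066/60086005 ≈ -0.22263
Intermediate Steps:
(18612 - 1*10797)/21326 - 6639/11270 = (18612 - 10797)*(1/21326) - 6639*1/11270 = 7815*(1/21326) - 6639/11270 = 7815/21326 - 6639/11270 = -13377066/60086005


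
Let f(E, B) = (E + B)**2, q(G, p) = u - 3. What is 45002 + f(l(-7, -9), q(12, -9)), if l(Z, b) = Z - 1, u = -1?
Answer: 45146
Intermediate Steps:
l(Z, b) = -1 + Z
q(G, p) = -4 (q(G, p) = -1 - 3 = -4)
f(E, B) = (B + E)**2
45002 + f(l(-7, -9), q(12, -9)) = 45002 + (-4 + (-1 - 7))**2 = 45002 + (-4 - 8)**2 = 45002 + (-12)**2 = 45002 + 144 = 45146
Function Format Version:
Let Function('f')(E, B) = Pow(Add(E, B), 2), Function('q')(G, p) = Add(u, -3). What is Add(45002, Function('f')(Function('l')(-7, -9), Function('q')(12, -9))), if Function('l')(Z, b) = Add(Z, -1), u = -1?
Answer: 45146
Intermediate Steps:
Function('l')(Z, b) = Add(-1, Z)
Function('q')(G, p) = -4 (Function('q')(G, p) = Add(-1, -3) = -4)
Function('f')(E, B) = Pow(Add(B, E), 2)
Add(45002, Function('f')(Function('l')(-7, -9), Function('q')(12, -9))) = Add(45002, Pow(Add(-4, Add(-1, -7)), 2)) = Add(45002, Pow(Add(-4, -8), 2)) = Add(45002, Pow(-12, 2)) = Add(45002, 144) = 45146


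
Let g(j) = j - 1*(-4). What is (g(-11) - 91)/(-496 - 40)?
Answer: 49/268 ≈ 0.18284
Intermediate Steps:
g(j) = 4 + j (g(j) = j + 4 = 4 + j)
(g(-11) - 91)/(-496 - 40) = ((4 - 11) - 91)/(-496 - 40) = (-7 - 91)/(-536) = -98*(-1/536) = 49/268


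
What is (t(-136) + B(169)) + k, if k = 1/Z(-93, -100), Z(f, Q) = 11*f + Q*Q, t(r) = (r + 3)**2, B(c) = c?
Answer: 160311267/8977 ≈ 17858.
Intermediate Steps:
t(r) = (3 + r)**2
Z(f, Q) = Q**2 + 11*f (Z(f, Q) = 11*f + Q**2 = Q**2 + 11*f)
k = 1/8977 (k = 1/((-100)**2 + 11*(-93)) = 1/(10000 - 1023) = 1/8977 ≈ 0.00011140)
(t(-136) + B(169)) + k = ((3 - 136)**2 + 169) + 1/8977 = ((-133)**2 + 169) + 1/8977 = (17689 + 169) + 1/8977 = 17858 + 1/8977 = 160311267/8977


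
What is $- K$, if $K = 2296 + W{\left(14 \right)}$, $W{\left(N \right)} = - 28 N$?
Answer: $-1904$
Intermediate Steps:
$K = 1904$ ($K = 2296 - 392 = 1904$)
$- K = \left(-1\right) 1904 = -1904$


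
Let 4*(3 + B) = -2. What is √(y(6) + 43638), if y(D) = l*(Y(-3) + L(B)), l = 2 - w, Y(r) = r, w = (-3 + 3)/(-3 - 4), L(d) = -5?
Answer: √43622 ≈ 208.86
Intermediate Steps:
B = -7/2 (B = -3 + (¼)*(-2) = -3 - ½ = -7/2 ≈ -3.5000)
w = 0 (w = 0/(-7) = 0*(-⅐) = 0)
l = 2 (l = 2 - 1*0 = 2 + 0 = 2)
y(D) = -16 (y(D) = 2*(-3 - 5) = 2*(-8) = -16)
√(y(6) + 43638) = √(-16 + 43638) = √43622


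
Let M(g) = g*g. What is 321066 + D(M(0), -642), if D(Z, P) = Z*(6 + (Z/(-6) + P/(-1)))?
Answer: 321066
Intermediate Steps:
M(g) = g²
D(Z, P) = Z*(6 - P - Z/6) (D(Z, P) = Z*(6 + (Z*(-⅙) + P*(-1))) = Z*(6 + (-Z/6 - P)) = Z*(6 + (-P - Z/6)) = Z*(6 - P - Z/6))
321066 + D(M(0), -642) = 321066 + (⅙)*0²*(36 - 1*0² - 6*(-642)) = 321066 + (⅙)*0*(36 - 1*0 + 3852) = 321066 + (⅙)*0*(36 + 0 + 3852) = 321066 + (⅙)*0*3888 = 321066 + 0 = 321066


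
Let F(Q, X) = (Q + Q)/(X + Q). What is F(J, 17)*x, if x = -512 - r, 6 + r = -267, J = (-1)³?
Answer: 239/8 ≈ 29.875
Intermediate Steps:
J = -1
r = -273 (r = -6 - 267 = -273)
F(Q, X) = 2*Q/(Q + X) (F(Q, X) = (2*Q)/(Q + X) = 2*Q/(Q + X))
x = -239 (x = -512 - 1*(-273) = -512 + 273 = -239)
F(J, 17)*x = (2*(-1)/(-1 + 17))*(-239) = (2*(-1)/16)*(-239) = (2*(-1)*(1/16))*(-239) = -⅛*(-239) = 239/8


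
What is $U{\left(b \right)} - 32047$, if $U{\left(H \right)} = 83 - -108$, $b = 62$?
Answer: $-31856$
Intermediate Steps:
$U{\left(H \right)} = 191$ ($U{\left(H \right)} = 83 + 108 = 191$)
$U{\left(b \right)} - 32047 = 191 - 32047 = -31856$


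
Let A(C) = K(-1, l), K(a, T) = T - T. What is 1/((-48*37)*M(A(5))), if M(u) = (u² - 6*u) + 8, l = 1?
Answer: -1/14208 ≈ -7.0383e-5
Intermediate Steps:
K(a, T) = 0
A(C) = 0
M(u) = 8 + u² - 6*u
1/((-48*37)*M(A(5))) = 1/((-48*37)*(8 + 0² - 6*0)) = 1/(-1776*(8 + 0 + 0)) = 1/(-1776*8) = 1/(-14208) = -1/14208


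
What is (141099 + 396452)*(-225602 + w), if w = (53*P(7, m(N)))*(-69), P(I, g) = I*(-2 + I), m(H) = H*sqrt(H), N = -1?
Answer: -190076420947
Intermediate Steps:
m(H) = H**(3/2)
w = -127995 (w = (53*(7*(-2 + 7)))*(-69) = (53*(7*5))*(-69) = (53*35)*(-69) = 1855*(-69) = -127995)
(141099 + 396452)*(-225602 + w) = (141099 + 396452)*(-225602 - 127995) = 537551*(-353597) = -190076420947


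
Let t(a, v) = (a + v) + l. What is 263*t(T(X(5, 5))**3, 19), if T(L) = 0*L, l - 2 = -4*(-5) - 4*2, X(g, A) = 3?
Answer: 8679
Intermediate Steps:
l = 14 (l = 2 + (-4*(-5) - 4*2) = 2 + (20 - 8) = 2 + 12 = 14)
T(L) = 0
t(a, v) = 14 + a + v (t(a, v) = (a + v) + 14 = 14 + a + v)
263*t(T(X(5, 5))**3, 19) = 263*(14 + 0**3 + 19) = 263*(14 + 0 + 19) = 263*33 = 8679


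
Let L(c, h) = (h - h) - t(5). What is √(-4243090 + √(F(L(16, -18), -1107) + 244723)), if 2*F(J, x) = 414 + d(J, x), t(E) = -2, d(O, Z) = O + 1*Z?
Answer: √(-16972360 + 2*√977510)/2 ≈ 2059.8*I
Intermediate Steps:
d(O, Z) = O + Z
L(c, h) = 2 (L(c, h) = (h - h) - 1*(-2) = 0 + 2 = 2)
F(J, x) = 207 + J/2 + x/2 (F(J, x) = (414 + (J + x))/2 = (414 + J + x)/2 = 207 + J/2 + x/2)
√(-4243090 + √(F(L(16, -18), -1107) + 244723)) = √(-4243090 + √((207 + (½)*2 + (½)*(-1107)) + 244723)) = √(-4243090 + √((207 + 1 - 1107/2) + 244723)) = √(-4243090 + √(-691/2 + 244723)) = √(-4243090 + √(488755/2)) = √(-4243090 + √977510/2)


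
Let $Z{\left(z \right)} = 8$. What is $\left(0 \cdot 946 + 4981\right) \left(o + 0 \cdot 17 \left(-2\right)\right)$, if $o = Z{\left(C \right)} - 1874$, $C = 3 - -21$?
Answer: $-9294546$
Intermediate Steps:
$C = 24$ ($C = 3 + 21 = 24$)
$o = -1866$ ($o = 8 - 1874 = -1866$)
$\left(0 \cdot 946 + 4981\right) \left(o + 0 \cdot 17 \left(-2\right)\right) = \left(0 \cdot 946 + 4981\right) \left(-1866 + 0 \cdot 17 \left(-2\right)\right) = \left(0 + 4981\right) \left(-1866 + 0 \left(-34\right)\right) = 4981 \left(-1866 + 0\right) = 4981 \left(-1866\right) = -9294546$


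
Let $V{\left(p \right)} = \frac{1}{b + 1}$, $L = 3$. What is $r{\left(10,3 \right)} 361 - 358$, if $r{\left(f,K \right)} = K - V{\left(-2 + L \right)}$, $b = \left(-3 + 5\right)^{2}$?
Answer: $\frac{3264}{5} \approx 652.8$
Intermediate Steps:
$b = 4$ ($b = 2^{2} = 4$)
$V{\left(p \right)} = \frac{1}{5}$ ($V{\left(p \right)} = \frac{1}{4 + 1} = \frac{1}{5}$)
$r{\left(f,K \right)} = - \frac{1}{5} + K$ ($r{\left(f,K \right)} = K - \frac{1}{5} = - \frac{1}{5} + K$)
$r{\left(10,3 \right)} 361 - 358 = \left(- \frac{1}{5} + 3\right) 361 - 358 = \frac{14}{5} \cdot 361 - 358 = \frac{5054}{5} - 358 = \frac{3264}{5}$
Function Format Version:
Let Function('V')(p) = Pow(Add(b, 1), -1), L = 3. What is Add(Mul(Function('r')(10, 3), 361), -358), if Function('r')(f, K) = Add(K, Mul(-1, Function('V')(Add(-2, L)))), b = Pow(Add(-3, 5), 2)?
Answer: Rational(3264, 5) ≈ 652.80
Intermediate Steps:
b = 4 (b = Pow(2, 2) = 4)
Function('V')(p) = Rational(1, 5) (Function('V')(p) = Pow(Add(4, 1), -1) = Pow(5, -1) = Rational(1, 5))
Function('r')(f, K) = Add(Rational(-1, 5), K) (Function('r')(f, K) = Add(K, Mul(-1, Rational(1, 5))) = Add(K, Rational(-1, 5)) = Add(Rational(-1, 5), K))
Add(Mul(Function('r')(10, 3), 361), -358) = Add(Mul(Add(Rational(-1, 5), 3), 361), -358) = Add(Mul(Rational(14, 5), 361), -358) = Add(Rational(5054, 5), -358) = Rational(3264, 5)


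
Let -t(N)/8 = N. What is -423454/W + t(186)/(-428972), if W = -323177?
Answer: 45532699166/34658471011 ≈ 1.3138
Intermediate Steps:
t(N) = -8*N
-423454/W + t(186)/(-428972) = -423454/(-323177) - 8*186/(-428972) = -423454*(-1/323177) - 1488*(-1/428972) = 423454/323177 + 372/107243 = 45532699166/34658471011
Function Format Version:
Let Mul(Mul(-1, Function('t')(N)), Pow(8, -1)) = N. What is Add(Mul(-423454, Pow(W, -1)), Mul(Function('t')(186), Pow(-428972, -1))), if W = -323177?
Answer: Rational(45532699166, 34658471011) ≈ 1.3138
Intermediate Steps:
Function('t')(N) = Mul(-8, N)
Add(Mul(-423454, Pow(W, -1)), Mul(Function('t')(186), Pow(-428972, -1))) = Add(Mul(-423454, Pow(-323177, -1)), Mul(Mul(-8, 186), Pow(-428972, -1))) = Add(Mul(-423454, Rational(-1, 323177)), Mul(-1488, Rational(-1, 428972))) = Add(Rational(423454, 323177), Rational(372, 107243)) = Rational(45532699166, 34658471011)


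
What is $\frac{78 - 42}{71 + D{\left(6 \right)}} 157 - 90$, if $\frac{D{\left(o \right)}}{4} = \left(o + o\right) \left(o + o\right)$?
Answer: $- \frac{52578}{647} \approx -81.264$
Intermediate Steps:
$D{\left(o \right)} = 16 o^{2}$ ($D{\left(o \right)} = 4 \left(o + o\right) \left(o + o\right) = 4 \cdot 2 o 2 o = 4 \cdot 4 o^{2} = 16 o^{2}$)
$\frac{78 - 42}{71 + D{\left(6 \right)}} 157 - 90 = \frac{78 - 42}{71 + 16 \cdot 6^{2}} \cdot 157 - 90 = \frac{36}{71 + 16 \cdot 36} \cdot 157 - 90 = \frac{36}{71 + 576} \cdot 157 - 90 = \frac{36}{647} \cdot 157 - 90 = \frac{5652}{647} - 90 = - \frac{52578}{647}$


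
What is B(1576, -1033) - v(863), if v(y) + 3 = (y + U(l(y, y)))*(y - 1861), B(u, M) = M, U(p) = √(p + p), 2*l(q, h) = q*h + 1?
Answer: 860244 + 998*√744770 ≈ 1.7215e+6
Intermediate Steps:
l(q, h) = ½ + h*q/2 (l(q, h) = (q*h + 1)/2 = (h*q + 1)/2 = (1 + h*q)/2 = ½ + h*q/2)
U(p) = √2*√p (U(p) = √(2*p) = √2*√p)
v(y) = -3 + (-1861 + y)*(y + √2*√(½ + y²/2)) (v(y) = -3 + (y + √2*√(½ + y*y/2))*(y - 1861) = -3 + (y + √2*√(½ + y²/2))*(-1861 + y) = -3 + (-1861 + y)*(y + √2*√(½ + y²/2)))
B(1576, -1033) - v(863) = -1033 - (-3 + 863² - 1861*863 - 1861*√(1 + 863²) + 863*√(1 + 863²)) = -1033 - (-3 + 744769 - 1606043 - 1861*√(1 + 744769) + 863*√(1 + 744769)) = -1033 - (-3 + 744769 - 1606043 - 1861*√744770 + 863*√744770) = -1033 - (-861277 - 998*√744770) = -1033 + (861277 + 998*√744770) = 860244 + 998*√744770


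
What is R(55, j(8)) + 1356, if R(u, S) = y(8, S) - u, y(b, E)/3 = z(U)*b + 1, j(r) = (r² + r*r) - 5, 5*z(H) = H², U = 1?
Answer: 6544/5 ≈ 1308.8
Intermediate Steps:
z(H) = H²/5
j(r) = -5 + 2*r² (j(r) = (r² + r²) - 5 = 2*r² - 5 = -5 + 2*r²)
y(b, E) = 3 + 3*b/5 (y(b, E) = 3*(((⅕)*1²)*b + 1) = 3*(((⅕)*1)*b + 1) = 3*(b/5 + 1) = 3*(1 + b/5) = 3 + 3*b/5)
R(u, S) = 39/5 - u (R(u, S) = (3 + (⅗)*8) - u = (3 + 24/5) - u = 39/5 - u)
R(55, j(8)) + 1356 = (39/5 - 1*55) + 1356 = (39/5 - 55) + 1356 = -236/5 + 1356 = 6544/5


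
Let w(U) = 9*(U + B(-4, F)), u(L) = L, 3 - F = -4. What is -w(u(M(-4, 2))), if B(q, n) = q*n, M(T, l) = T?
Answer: 288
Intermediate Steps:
F = 7 (F = 3 - 1*(-4) = 3 + 4 = 7)
B(q, n) = n*q
w(U) = -252 + 9*U (w(U) = 9*(U + 7*(-4)) = 9*(U - 28) = 9*(-28 + U) = -252 + 9*U)
-w(u(M(-4, 2))) = -(-252 + 9*(-4)) = -(-252 - 36) = -1*(-288) = 288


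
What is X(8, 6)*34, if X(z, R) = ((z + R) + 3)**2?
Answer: 9826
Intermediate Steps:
X(z, R) = (3 + R + z)**2 (X(z, R) = ((R + z) + 3)**2 = (3 + R + z)**2)
X(8, 6)*34 = (3 + 6 + 8)**2*34 = 17**2*34 = 289*34 = 9826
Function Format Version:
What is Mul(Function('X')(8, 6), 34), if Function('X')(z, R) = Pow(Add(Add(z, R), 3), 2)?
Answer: 9826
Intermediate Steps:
Function('X')(z, R) = Pow(Add(3, R, z), 2) (Function('X')(z, R) = Pow(Add(Add(R, z), 3), 2) = Pow(Add(3, R, z), 2))
Mul(Function('X')(8, 6), 34) = Mul(Pow(Add(3, 6, 8), 2), 34) = Mul(Pow(17, 2), 34) = Mul(289, 34) = 9826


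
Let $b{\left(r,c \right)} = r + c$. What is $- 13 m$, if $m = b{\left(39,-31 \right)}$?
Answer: $-104$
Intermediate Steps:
$b{\left(r,c \right)} = c + r$
$m = 8$ ($m = -31 + 39 = 8$)
$- 13 m = \left(-13\right) 8 = -104$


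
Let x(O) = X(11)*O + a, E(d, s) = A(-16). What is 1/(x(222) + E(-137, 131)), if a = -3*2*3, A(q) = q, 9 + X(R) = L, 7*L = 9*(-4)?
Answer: -7/22216 ≈ -0.00031509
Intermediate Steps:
L = -36/7 (L = (9*(-4))/7 = (1/7)*(-36) = -36/7 ≈ -5.1429)
X(R) = -99/7 (X(R) = -9 - 36/7 = -99/7)
a = -18 (a = -6*3 = -18)
E(d, s) = -16
x(O) = -18 - 99*O/7 (x(O) = -99*O/7 - 18 = -18 - 99*O/7)
1/(x(222) + E(-137, 131)) = 1/((-18 - 99/7*222) - 16) = 1/((-18 - 21978/7) - 16) = 1/(-22104/7 - 16) = 1/(-22216/7) = -7/22216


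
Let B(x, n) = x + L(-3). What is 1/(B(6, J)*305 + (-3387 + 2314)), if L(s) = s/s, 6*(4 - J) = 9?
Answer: 1/1062 ≈ 0.00094162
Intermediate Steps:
J = 5/2 (J = 4 - ⅙*9 = 4 - 3/2 = 5/2 ≈ 2.5000)
L(s) = 1
B(x, n) = 1 + x (B(x, n) = x + 1 = 1 + x)
1/(B(6, J)*305 + (-3387 + 2314)) = 1/((1 + 6)*305 + (-3387 + 2314)) = 1/(7*305 - 1073) = 1/(2135 - 1073) = 1/1062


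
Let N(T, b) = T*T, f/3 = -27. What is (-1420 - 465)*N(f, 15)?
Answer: -12367485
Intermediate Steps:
f = -81 (f = 3*(-27) = -81)
N(T, b) = T²
(-1420 - 465)*N(f, 15) = (-1420 - 465)*(-81)² = -1885*6561 = -12367485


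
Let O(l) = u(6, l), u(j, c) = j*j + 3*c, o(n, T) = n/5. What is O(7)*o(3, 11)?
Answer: 171/5 ≈ 34.200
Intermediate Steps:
o(n, T) = n/5 (o(n, T) = n*(⅕) = n/5)
u(j, c) = j² + 3*c
O(l) = 36 + 3*l (O(l) = 6² + 3*l = 36 + 3*l)
O(7)*o(3, 11) = (36 + 3*7)*((⅕)*3) = (36 + 21)*(⅗) = 57*(⅗) = 171/5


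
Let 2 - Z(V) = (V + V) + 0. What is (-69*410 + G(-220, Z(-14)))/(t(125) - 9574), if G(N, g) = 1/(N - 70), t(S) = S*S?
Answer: -8204101/1754790 ≈ -4.6753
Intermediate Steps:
t(S) = S²
Z(V) = 2 - 2*V (Z(V) = 2 - ((V + V) + 0) = 2 - (2*V + 0) = 2 - 2*V)
G(N, g) = 1/(-70 + N)
(-69*410 + G(-220, Z(-14)))/(t(125) - 9574) = (-69*410 + 1/(-70 - 220))/(125² - 9574) = (-28290 + 1/(-290))/(15625 - 9574) = (-28290 - 1/290)/6051 = -8204101/290*1/6051 = -8204101/1754790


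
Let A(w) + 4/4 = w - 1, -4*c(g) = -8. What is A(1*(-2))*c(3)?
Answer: -8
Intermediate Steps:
c(g) = 2 (c(g) = -¼*(-8) = 2)
A(w) = -2 + w (A(w) = -1 + (w - 1) = -1 + (-1 + w) = -2 + w)
A(1*(-2))*c(3) = (-2 + 1*(-2))*2 = (-2 - 2)*2 = -4*2 = -8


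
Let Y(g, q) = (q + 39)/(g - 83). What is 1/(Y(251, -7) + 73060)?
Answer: 21/1534264 ≈ 1.3687e-5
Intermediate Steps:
Y(g, q) = (39 + q)/(-83 + g)
1/(Y(251, -7) + 73060) = 1/((39 - 7)/(-83 + 251) + 73060) = 1/(32/168 + 73060) = 1/((1/168)*32 + 73060) = 1/(4/21 + 73060) = 1/(1534264/21) = 21/1534264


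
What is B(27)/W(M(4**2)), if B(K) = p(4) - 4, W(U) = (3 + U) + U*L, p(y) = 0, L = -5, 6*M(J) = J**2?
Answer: 12/503 ≈ 0.023857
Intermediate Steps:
M(J) = J**2/6
W(U) = 3 - 4*U (W(U) = (3 + U) + U*(-5) = (3 + U) - 5*U = 3 - 4*U)
B(K) = -4 (B(K) = 0 - 4 = -4)
B(27)/W(M(4**2)) = -4/(3 - 2*(4**2)**2/3) = -4/(3 - 2*16**2/3) = -4/(3 - 2*256/3) = -4/(3 - 4*128/3) = -4/(3 - 512/3) = -4/(-503/3) = -4*(-3/503) = 12/503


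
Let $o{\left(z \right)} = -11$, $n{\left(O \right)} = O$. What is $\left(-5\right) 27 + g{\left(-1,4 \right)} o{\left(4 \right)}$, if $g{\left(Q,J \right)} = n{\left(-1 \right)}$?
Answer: $-124$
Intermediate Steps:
$g{\left(Q,J \right)} = -1$
$\left(-5\right) 27 + g{\left(-1,4 \right)} o{\left(4 \right)} = \left(-5\right) 27 - -11 = -135 + 11 = -124$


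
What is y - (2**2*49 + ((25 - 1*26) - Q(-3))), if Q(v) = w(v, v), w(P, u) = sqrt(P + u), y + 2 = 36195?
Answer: 35998 + I*sqrt(6) ≈ 35998.0 + 2.4495*I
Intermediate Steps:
y = 36193 (y = -2 + 36195 = 36193)
Q(v) = sqrt(2)*sqrt(v) (Q(v) = sqrt(v + v) = sqrt(2*v) = sqrt(2)*sqrt(v))
y - (2**2*49 + ((25 - 1*26) - Q(-3))) = 36193 - (2**2*49 + ((25 - 1*26) - sqrt(2)*sqrt(-3))) = 36193 - (4*49 + ((25 - 26) - sqrt(2)*I*sqrt(3))) = 36193 - (196 + (-1 - I*sqrt(6))) = 36193 - (195 - I*sqrt(6)) = 36193 + (-195 + I*sqrt(6)) = 35998 + I*sqrt(6)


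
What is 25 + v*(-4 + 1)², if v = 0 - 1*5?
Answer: -20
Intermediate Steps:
v = -5 (v = 0 - 5 = -5)
25 + v*(-4 + 1)² = 25 - 5*(-4 + 1)² = 25 - 5*(-3)² = 25 - 5*9 = 25 - 45 = -20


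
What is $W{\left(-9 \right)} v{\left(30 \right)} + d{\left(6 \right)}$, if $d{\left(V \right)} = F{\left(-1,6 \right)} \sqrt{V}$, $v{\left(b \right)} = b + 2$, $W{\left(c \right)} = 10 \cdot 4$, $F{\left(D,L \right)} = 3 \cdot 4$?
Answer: $1280 + 12 \sqrt{6} \approx 1309.4$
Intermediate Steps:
$F{\left(D,L \right)} = 12$
$W{\left(c \right)} = 40$
$v{\left(b \right)} = 2 + b$
$d{\left(V \right)} = 12 \sqrt{V}$
$W{\left(-9 \right)} v{\left(30 \right)} + d{\left(6 \right)} = 40 \left(2 + 30\right) + 12 \sqrt{6} = 40 \cdot 32 + 12 \sqrt{6} = 1280 + 12 \sqrt{6}$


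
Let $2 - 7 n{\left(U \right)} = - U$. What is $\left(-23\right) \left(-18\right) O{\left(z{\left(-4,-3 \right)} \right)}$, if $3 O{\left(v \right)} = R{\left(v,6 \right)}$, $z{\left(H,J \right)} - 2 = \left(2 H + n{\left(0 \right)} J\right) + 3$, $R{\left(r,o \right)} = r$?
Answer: $- \frac{3726}{7} \approx -532.29$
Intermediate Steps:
$n{\left(U \right)} = \frac{2}{7} + \frac{U}{7}$ ($n{\left(U \right)} = \frac{2}{7} - \frac{\left(-1\right) U}{7} = \frac{2}{7} + \frac{U}{7}$)
$z{\left(H,J \right)} = 5 + 2 H + \frac{2 J}{7}$ ($z{\left(H,J \right)} = 2 + \left(\left(2 H + \left(\frac{2}{7} + \frac{1}{7} \cdot 0\right) J\right) + 3\right) = 2 + \left(\left(2 H + \left(\frac{2}{7} + 0\right) J\right) + 3\right) = 2 + \left(\left(2 H + \frac{2 J}{7}\right) + 3\right) = 2 + \left(3 + 2 H + \frac{2 J}{7}\right) = 5 + 2 H + \frac{2 J}{7}$)
$O{\left(v \right)} = \frac{v}{3}$
$\left(-23\right) \left(-18\right) O{\left(z{\left(-4,-3 \right)} \right)} = \left(-23\right) \left(-18\right) \frac{5 + 2 \left(-4\right) + \frac{2}{7} \left(-3\right)}{3} = 414 \frac{5 - 8 - \frac{6}{7}}{3} = 414 \cdot \frac{1}{3} \left(- \frac{27}{7}\right) = 414 \left(- \frac{9}{7}\right) = - \frac{3726}{7}$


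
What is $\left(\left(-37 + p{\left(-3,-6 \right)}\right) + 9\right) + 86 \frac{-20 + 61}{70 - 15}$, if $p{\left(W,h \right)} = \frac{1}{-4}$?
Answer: $\frac{7889}{220} \approx 35.859$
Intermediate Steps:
$p{\left(W,h \right)} = - \frac{1}{4}$
$\left(\left(-37 + p{\left(-3,-6 \right)}\right) + 9\right) + 86 \frac{-20 + 61}{70 - 15} = \left(\left(-37 - \frac{1}{4}\right) + 9\right) + 86 \frac{-20 + 61}{70 - 15} = \left(- \frac{149}{4} + 9\right) + 86 \cdot \frac{41}{55} = - \frac{113}{4} + 86 \cdot 41 \cdot \frac{1}{55} = - \frac{113}{4} + 86 \cdot \frac{41}{55} = - \frac{113}{4} + \frac{3526}{55} = \frac{7889}{220}$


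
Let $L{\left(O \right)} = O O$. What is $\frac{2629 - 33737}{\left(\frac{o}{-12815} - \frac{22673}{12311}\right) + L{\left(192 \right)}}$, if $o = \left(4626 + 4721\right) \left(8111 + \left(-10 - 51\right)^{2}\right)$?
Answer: $- \frac{4907768085220}{4454056457321} \approx -1.1019$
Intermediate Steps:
$o = 110593704$ ($o = 9347 \left(8111 + \left(-61\right)^{2}\right) = 9347 \left(8111 + 3721\right) = 9347 \cdot 11832 = 110593704$)
$L{\left(O \right)} = O^{2}$
$\frac{2629 - 33737}{\left(\frac{o}{-12815} - \frac{22673}{12311}\right) + L{\left(192 \right)}} = \frac{2629 - 33737}{\left(\frac{110593704}{-12815} - \frac{22673}{12311}\right) + 192^{2}} = - \frac{31108}{\left(110593704 \left(- \frac{1}{12815}\right) - \frac{22673}{12311}\right) + 36864} = - \frac{31108}{\left(- \frac{110593704}{12815} - \frac{22673}{12311}\right) + 36864} = - \frac{31108}{- \frac{1361809644439}{157765465} + 36864} = - \frac{31108}{\frac{4454056457321}{157765465}} = \left(-31108\right) \frac{157765465}{4454056457321} = - \frac{4907768085220}{4454056457321}$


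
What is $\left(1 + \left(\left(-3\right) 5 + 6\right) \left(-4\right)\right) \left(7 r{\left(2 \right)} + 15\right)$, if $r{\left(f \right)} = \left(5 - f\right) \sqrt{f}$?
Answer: $555 + 777 \sqrt{2} \approx 1653.8$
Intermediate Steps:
$r{\left(f \right)} = \sqrt{f} \left(5 - f\right)$
$\left(1 + \left(\left(-3\right) 5 + 6\right) \left(-4\right)\right) \left(7 r{\left(2 \right)} + 15\right) = \left(1 + \left(\left(-3\right) 5 + 6\right) \left(-4\right)\right) \left(7 \sqrt{2} \left(5 - 2\right) + 15\right) = \left(1 + \left(-15 + 6\right) \left(-4\right)\right) \left(7 \sqrt{2} \left(5 - 2\right) + 15\right) = \left(1 - -36\right) \left(7 \sqrt{2} \cdot 3 + 15\right) = \left(1 + 36\right) \left(7 \cdot 3 \sqrt{2} + 15\right) = 37 \left(21 \sqrt{2} + 15\right) = 37 \left(15 + 21 \sqrt{2}\right) = 555 + 777 \sqrt{2}$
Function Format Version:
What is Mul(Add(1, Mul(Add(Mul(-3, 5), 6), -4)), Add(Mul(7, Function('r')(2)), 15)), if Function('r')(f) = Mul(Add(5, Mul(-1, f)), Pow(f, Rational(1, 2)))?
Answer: Add(555, Mul(777, Pow(2, Rational(1, 2)))) ≈ 1653.8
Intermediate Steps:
Function('r')(f) = Mul(Pow(f, Rational(1, 2)), Add(5, Mul(-1, f)))
Mul(Add(1, Mul(Add(Mul(-3, 5), 6), -4)), Add(Mul(7, Function('r')(2)), 15)) = Mul(Add(1, Mul(Add(Mul(-3, 5), 6), -4)), Add(Mul(7, Mul(Pow(2, Rational(1, 2)), Add(5, Mul(-1, 2)))), 15)) = Mul(Add(1, Mul(Add(-15, 6), -4)), Add(Mul(7, Mul(Pow(2, Rational(1, 2)), Add(5, -2))), 15)) = Mul(Add(1, Mul(-9, -4)), Add(Mul(7, Mul(Pow(2, Rational(1, 2)), 3)), 15)) = Mul(Add(1, 36), Add(Mul(7, Mul(3, Pow(2, Rational(1, 2)))), 15)) = Mul(37, Add(Mul(21, Pow(2, Rational(1, 2))), 15)) = Mul(37, Add(15, Mul(21, Pow(2, Rational(1, 2))))) = Add(555, Mul(777, Pow(2, Rational(1, 2))))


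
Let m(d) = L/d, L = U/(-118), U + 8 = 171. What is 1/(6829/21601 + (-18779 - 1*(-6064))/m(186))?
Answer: 3520963/6028166693947 ≈ 5.8408e-7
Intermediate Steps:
U = 163 (U = -8 + 171 = 163)
L = -163/118 (L = 163/(-118) = 163*(-1/118) = -163/118 ≈ -1.3814)
m(d) = -163/(118*d)
1/(6829/21601 + (-18779 - 1*(-6064))/m(186)) = 1/(6829/21601 + (-18779 - 1*(-6064))/((-163/118/186))) = 1/(6829*(1/21601) + (-18779 + 6064)/((-163/118*1/186))) = 1/(6829/21601 - 12715/(-163/21948)) = 1/(6829/21601 - 12715*(-21948/163)) = 1/(6829/21601 + 279068820/163) = 1/(6028166693947/3520963) = 3520963/6028166693947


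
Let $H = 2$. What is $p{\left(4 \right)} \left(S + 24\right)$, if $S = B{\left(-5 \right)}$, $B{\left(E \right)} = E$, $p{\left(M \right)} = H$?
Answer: $38$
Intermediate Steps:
$p{\left(M \right)} = 2$
$S = -5$
$p{\left(4 \right)} \left(S + 24\right) = 2 \left(-5 + 24\right) = 2 \cdot 19 = 38$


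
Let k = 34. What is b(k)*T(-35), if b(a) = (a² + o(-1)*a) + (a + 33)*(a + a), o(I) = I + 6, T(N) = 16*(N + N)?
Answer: -6587840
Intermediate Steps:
T(N) = 32*N (T(N) = 16*(2*N) = 32*N)
o(I) = 6 + I
b(a) = a² + 5*a + 2*a*(33 + a) (b(a) = (a² + (6 - 1)*a) + (a + 33)*(a + a) = (a² + 5*a) + (33 + a)*(2*a) = (a² + 5*a) + 2*a*(33 + a) = a² + 5*a + 2*a*(33 + a))
b(k)*T(-35) = (34*(71 + 3*34))*(32*(-35)) = (34*(71 + 102))*(-1120) = (34*173)*(-1120) = 5882*(-1120) = -6587840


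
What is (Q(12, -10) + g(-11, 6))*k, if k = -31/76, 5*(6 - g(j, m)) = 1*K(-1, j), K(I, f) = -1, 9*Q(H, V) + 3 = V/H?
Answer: -48329/20520 ≈ -2.3552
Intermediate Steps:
Q(H, V) = -⅓ + V/(9*H) (Q(H, V) = -⅓ + (V/H)/9 = -⅓ + V/(9*H))
g(j, m) = 31/5 (g(j, m) = 6 - (-1)/5 = 6 - ⅕*(-1) = 6 + ⅕ = 31/5)
k = -31/76 (k = -31*1/76 = -31/76 ≈ -0.40789)
(Q(12, -10) + g(-11, 6))*k = ((⅑)*(-10 - 3*12)/12 + 31/5)*(-31/76) = ((⅑)*(1/12)*(-10 - 36) + 31/5)*(-31/76) = ((⅑)*(1/12)*(-46) + 31/5)*(-31/76) = (-23/54 + 31/5)*(-31/76) = (1559/270)*(-31/76) = -48329/20520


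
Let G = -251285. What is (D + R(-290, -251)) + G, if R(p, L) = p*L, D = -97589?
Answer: -276084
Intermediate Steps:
R(p, L) = L*p
(D + R(-290, -251)) + G = (-97589 - 251*(-290)) - 251285 = (-97589 + 72790) - 251285 = -24799 - 251285 = -276084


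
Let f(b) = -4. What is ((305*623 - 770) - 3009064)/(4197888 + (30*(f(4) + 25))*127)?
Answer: -2819819/4277898 ≈ -0.65916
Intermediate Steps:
((305*623 - 770) - 3009064)/(4197888 + (30*(f(4) + 25))*127) = ((305*623 - 770) - 3009064)/(4197888 + (30*(-4 + 25))*127) = ((190015 - 770) - 3009064)/(4197888 + (30*21)*127) = (189245 - 3009064)/(4197888 + 630*127) = -2819819/(4197888 + 80010) = -2819819/4277898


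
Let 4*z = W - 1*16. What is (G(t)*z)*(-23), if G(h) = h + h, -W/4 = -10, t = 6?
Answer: -1656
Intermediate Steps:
W = 40 (W = -4*(-10) = 40)
z = 6 (z = (40 - 1*16)/4 = (40 - 16)/4 = (1/4)*24 = 6)
G(h) = 2*h
(G(t)*z)*(-23) = ((2*6)*6)*(-23) = (12*6)*(-23) = 72*(-23) = -1656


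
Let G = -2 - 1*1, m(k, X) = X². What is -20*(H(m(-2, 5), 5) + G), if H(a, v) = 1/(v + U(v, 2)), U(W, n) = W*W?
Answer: 178/3 ≈ 59.333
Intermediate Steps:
U(W, n) = W²
G = -3 (G = -2 - 1 = -3)
H(a, v) = 1/(v + v²)
-20*(H(m(-2, 5), 5) + G) = -20*(1/(5*(1 + 5)) - 3) = -20*((⅕)/6 - 3) = -20*((⅕)*(⅙) - 3) = -20*(1/30 - 3) = -20*(-89/30) = 178/3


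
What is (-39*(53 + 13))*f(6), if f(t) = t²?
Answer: -92664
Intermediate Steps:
(-39*(53 + 13))*f(6) = -39*(53 + 13)*6² = -39*66*36 = -2574*36 = -92664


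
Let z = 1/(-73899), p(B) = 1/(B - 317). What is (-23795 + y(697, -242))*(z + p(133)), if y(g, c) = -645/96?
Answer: 817763585/6306048 ≈ 129.68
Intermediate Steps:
p(B) = 1/(-317 + B)
y(g, c) = -215/32 (y(g, c) = -645*1/96 = -215/32)
z = -1/73899 ≈ -1.3532e-5
(-23795 + y(697, -242))*(z + p(133)) = (-23795 - 215/32)*(-1/73899 + 1/(-317 + 133)) = -761655*(-1/73899 + 1/(-184))/32 = -761655*(-1/73899 - 1/184)/32 = -761655/32*(-3221/591192) = 817763585/6306048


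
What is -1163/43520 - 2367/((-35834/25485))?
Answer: 1312607533729/779747840 ≈ 1683.4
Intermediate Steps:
-1163/43520 - 2367/((-35834/25485)) = -1163*1/43520 - 2367/((-35834*1/25485)) = -1163/43520 - 2367/(-35834/25485) = -1163/43520 - 2367*(-25485/35834) = -1163/43520 + 60322995/35834 = 1312607533729/779747840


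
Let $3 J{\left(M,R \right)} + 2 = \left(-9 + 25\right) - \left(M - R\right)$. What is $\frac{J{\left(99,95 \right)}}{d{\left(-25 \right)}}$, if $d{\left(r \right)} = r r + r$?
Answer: $\frac{1}{180} \approx 0.0055556$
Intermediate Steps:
$d{\left(r \right)} = r + r^{2}$ ($d{\left(r \right)} = r^{2} + r = r + r^{2}$)
$J{\left(M,R \right)} = \frac{14}{3} - \frac{M}{3} + \frac{R}{3}$ ($J{\left(M,R \right)} = - \frac{2}{3} + \frac{\left(-9 + 25\right) - \left(M - R\right)}{3} = - \frac{2}{3} + \frac{16 - \left(M - R\right)}{3} = - \frac{2}{3} + \frac{16 + R - M}{3} = - \frac{2}{3} + \left(\frac{16}{3} - \frac{M}{3} + \frac{R}{3}\right) = \frac{14}{3} - \frac{M}{3} + \frac{R}{3}$)
$\frac{J{\left(99,95 \right)}}{d{\left(-25 \right)}} = \frac{\frac{14}{3} - 33 + \frac{1}{3} \cdot 95}{\left(-25\right) \left(1 - 25\right)} = \frac{\frac{14}{3} - 33 + \frac{95}{3}}{\left(-25\right) \left(-24\right)} = \frac{10}{3 \cdot 600} = \frac{10}{3} \cdot \frac{1}{600} = \frac{1}{180}$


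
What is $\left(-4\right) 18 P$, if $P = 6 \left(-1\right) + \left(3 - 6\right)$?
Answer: $648$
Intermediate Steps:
$P = -9$ ($P = -6 + \left(3 - 6\right) = -6 - 3 = -9$)
$\left(-4\right) 18 P = \left(-4\right) 18 \left(-9\right) = \left(-72\right) \left(-9\right) = 648$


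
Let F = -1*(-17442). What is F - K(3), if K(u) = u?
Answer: 17439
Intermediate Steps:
F = 17442
F - K(3) = 17442 - 1*3 = 17442 - 3 = 17439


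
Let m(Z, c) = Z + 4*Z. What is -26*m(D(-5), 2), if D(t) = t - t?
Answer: 0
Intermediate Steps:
D(t) = 0
m(Z, c) = 5*Z
-26*m(D(-5), 2) = -130*0 = -26*0 = 0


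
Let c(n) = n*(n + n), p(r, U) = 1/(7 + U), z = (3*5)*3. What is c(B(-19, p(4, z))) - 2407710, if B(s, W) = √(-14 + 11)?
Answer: -2407716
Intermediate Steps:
z = 45 (z = 15*3 = 45)
B(s, W) = I*√3 (B(s, W) = √(-3) = I*√3)
c(n) = 2*n² (c(n) = n*(2*n) = 2*n²)
c(B(-19, p(4, z))) - 2407710 = 2*(I*√3)² - 2407710 = 2*(-3) - 2407710 = -6 - 2407710 = -2407716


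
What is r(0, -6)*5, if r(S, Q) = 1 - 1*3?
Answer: -10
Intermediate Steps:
r(S, Q) = -2 (r(S, Q) = 1 - 3 = -2)
r(0, -6)*5 = -2*5 = -10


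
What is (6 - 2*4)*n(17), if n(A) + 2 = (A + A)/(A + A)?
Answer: 2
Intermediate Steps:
n(A) = -1 (n(A) = -2 + (A + A)/(A + A) = -2 + (2*A)/((2*A)) = -2 + (2*A)*(1/(2*A)) = -2 + 1 = -1)
(6 - 2*4)*n(17) = (6 - 2*4)*(-1) = (6 - 8)*(-1) = -2*(-1) = 2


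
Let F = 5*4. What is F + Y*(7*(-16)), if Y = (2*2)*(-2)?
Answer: 916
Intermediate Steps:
Y = -8 (Y = 4*(-2) = -8)
F = 20
F + Y*(7*(-16)) = 20 - 56*(-16) = 20 - 8*(-112) = 20 + 896 = 916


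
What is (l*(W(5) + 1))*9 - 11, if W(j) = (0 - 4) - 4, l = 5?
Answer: -326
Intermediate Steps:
W(j) = -8 (W(j) = -4 - 4 = -8)
(l*(W(5) + 1))*9 - 11 = (5*(-8 + 1))*9 - 11 = (5*(-7))*9 - 11 = -35*9 - 11 = -315 - 11 = -326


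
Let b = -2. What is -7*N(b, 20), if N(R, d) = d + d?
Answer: -280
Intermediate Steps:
N(R, d) = 2*d
-7*N(b, 20) = -14*20 = -7*40 = -280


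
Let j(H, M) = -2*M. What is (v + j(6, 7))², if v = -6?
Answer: 400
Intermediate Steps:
(v + j(6, 7))² = (-6 - 2*7)² = (-6 - 14)² = (-20)² = 400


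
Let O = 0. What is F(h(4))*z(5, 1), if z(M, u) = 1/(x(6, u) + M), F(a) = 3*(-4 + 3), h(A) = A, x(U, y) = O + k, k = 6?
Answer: -3/11 ≈ -0.27273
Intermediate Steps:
x(U, y) = 6 (x(U, y) = 0 + 6 = 6)
F(a) = -3 (F(a) = 3*(-1) = -3)
z(M, u) = 1/(6 + M)
F(h(4))*z(5, 1) = -3/(6 + 5) = -3/11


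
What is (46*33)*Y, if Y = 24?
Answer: 36432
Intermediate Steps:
(46*33)*Y = (46*33)*24 = 1518*24 = 36432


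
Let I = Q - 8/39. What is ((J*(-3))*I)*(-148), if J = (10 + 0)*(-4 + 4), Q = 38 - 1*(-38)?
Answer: 0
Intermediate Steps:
Q = 76 (Q = 38 + 38 = 76)
I = 2956/39 (I = 76 - 8/39 = 2956/39 ≈ 75.795)
J = 0 (J = 10*0 = 0)
((J*(-3))*I)*(-148) = ((0*(-3))*(2956/39))*(-148) = (0*(2956/39))*(-148) = 0*(-148) = 0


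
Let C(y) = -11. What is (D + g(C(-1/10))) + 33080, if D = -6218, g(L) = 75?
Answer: 26937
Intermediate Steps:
(D + g(C(-1/10))) + 33080 = (-6218 + 75) + 33080 = -6143 + 33080 = 26937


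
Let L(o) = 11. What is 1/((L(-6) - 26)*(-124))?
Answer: 1/1860 ≈ 0.00053763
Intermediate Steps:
1/((L(-6) - 26)*(-124)) = 1/((11 - 26)*(-124)) = 1/(-15*(-124)) = 1/1860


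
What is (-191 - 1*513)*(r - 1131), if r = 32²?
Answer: 75328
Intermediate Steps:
r = 1024
(-191 - 1*513)*(r - 1131) = (-191 - 1*513)*(1024 - 1131) = (-191 - 513)*(-107) = -704*(-107) = 75328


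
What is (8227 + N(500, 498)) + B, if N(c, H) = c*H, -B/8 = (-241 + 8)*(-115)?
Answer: 42867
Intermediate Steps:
B = -214360 (B = -8*(-241 + 8)*(-115) = -(-1864)*(-115) = -8*26795 = -214360)
N(c, H) = H*c
(8227 + N(500, 498)) + B = (8227 + 498*500) - 214360 = (8227 + 249000) - 214360 = 257227 - 214360 = 42867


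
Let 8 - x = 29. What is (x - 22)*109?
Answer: -4687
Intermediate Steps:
x = -21 (x = 8 - 1*29 = 8 - 29 = -21)
(x - 22)*109 = (-21 - 22)*109 = -43*109 = -4687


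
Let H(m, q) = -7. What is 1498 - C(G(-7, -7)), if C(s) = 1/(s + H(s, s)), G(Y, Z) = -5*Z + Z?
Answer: 31457/21 ≈ 1498.0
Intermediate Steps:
G(Y, Z) = -4*Z
C(s) = 1/(-7 + s) (C(s) = 1/(s - 7) = 1/(-7 + s))
1498 - C(G(-7, -7)) = 1498 - 1/(-7 - 4*(-7)) = 1498 - 1/(-7 + 28) = 1498 - 1/21 = 31457/21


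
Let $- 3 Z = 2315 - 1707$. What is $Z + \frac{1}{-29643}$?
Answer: $- \frac{6007649}{29643} \approx -202.67$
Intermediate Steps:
$Z = - \frac{608}{3}$ ($Z = - \frac{2315 - 1707}{3} = \left(- \frac{1}{3}\right) 608 = - \frac{608}{3} \approx -202.67$)
$Z + \frac{1}{-29643} = - \frac{608}{3} + \frac{1}{-29643} = - \frac{608}{3} - \frac{1}{29643} = - \frac{6007649}{29643}$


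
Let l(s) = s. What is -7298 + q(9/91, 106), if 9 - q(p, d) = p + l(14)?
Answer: -664582/91 ≈ -7303.1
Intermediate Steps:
q(p, d) = -5 - p (q(p, d) = 9 - (p + 14) = 9 - (14 + p) = 9 + (-14 - p) = -5 - p)
-7298 + q(9/91, 106) = -7298 + (-5 - 9/91) = -7298 - 464/91 = -664582/91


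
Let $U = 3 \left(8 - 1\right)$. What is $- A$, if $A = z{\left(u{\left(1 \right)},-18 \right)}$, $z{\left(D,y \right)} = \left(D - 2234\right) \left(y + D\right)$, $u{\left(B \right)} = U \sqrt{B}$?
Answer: $6639$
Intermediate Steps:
$U = 21$ ($U = 3 \cdot 7 = 21$)
$u{\left(B \right)} = 21 \sqrt{B}$
$z{\left(D,y \right)} = \left(-2234 + D\right) \left(D + y\right)$
$A = -6639$ ($A = \left(21 \sqrt{1}\right)^{2} - 2234 \cdot 21 \sqrt{1} - -40212 + 21 \sqrt{1} \left(-18\right) = \left(21 \cdot 1\right)^{2} - 2234 \cdot 21 \cdot 1 + 40212 + 21 \cdot 1 \left(-18\right) = 21^{2} - 46914 + 40212 + 21 \left(-18\right) = 441 - 46914 + 40212 - 378 = -6639$)
$- A = \left(-1\right) \left(-6639\right) = 6639$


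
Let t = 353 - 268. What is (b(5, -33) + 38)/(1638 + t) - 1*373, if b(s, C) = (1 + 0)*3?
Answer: -642638/1723 ≈ -372.98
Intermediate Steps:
b(s, C) = 3 (b(s, C) = 1*3 = 3)
t = 85
(b(5, -33) + 38)/(1638 + t) - 1*373 = (3 + 38)/(1638 + 85) - 1*373 = 41/1723 - 373 = -642638/1723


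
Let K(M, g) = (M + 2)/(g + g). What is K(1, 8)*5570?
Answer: 8355/8 ≈ 1044.4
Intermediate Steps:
K(M, g) = (2 + M)/(2*g) (K(M, g) = (2 + M)/((2*g)) = (2 + M)*(1/(2*g)) = (2 + M)/(2*g))
K(1, 8)*5570 = ((½)*(2 + 1)/8)*5570 = ((½)*(⅛)*3)*5570 = (3/16)*5570 = 8355/8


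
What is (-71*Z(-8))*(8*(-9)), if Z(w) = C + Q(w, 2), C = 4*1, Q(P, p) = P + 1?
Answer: -15336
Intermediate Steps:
Q(P, p) = 1 + P
C = 4
Z(w) = 5 + w (Z(w) = 4 + (1 + w) = 5 + w)
(-71*Z(-8))*(8*(-9)) = (-71*(5 - 8))*(8*(-9)) = -71*(-3)*(-72) = 213*(-72) = -15336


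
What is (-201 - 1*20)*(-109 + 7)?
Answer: 22542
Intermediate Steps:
(-201 - 1*20)*(-109 + 7) = (-201 - 20)*(-102) = -221*(-102) = 22542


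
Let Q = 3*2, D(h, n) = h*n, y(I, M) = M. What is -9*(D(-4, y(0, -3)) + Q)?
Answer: -162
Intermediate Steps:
Q = 6
-9*(D(-4, y(0, -3)) + Q) = -9*(-4*(-3) + 6) = -9*(12 + 6) = -9*18 = -162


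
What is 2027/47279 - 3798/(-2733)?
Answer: 61701811/43071169 ≈ 1.4326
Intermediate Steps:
2027/47279 - 3798/(-2733) = 2027*(1/47279) - 3798*(-1/2733) = 2027/47279 + 1266/911 = 61701811/43071169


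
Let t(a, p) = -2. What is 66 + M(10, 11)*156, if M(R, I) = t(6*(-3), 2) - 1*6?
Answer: -1182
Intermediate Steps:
M(R, I) = -8 (M(R, I) = -2 - 1*6 = -2 - 6 = -8)
66 + M(10, 11)*156 = 66 - 8*156 = 66 - 1248 = -1182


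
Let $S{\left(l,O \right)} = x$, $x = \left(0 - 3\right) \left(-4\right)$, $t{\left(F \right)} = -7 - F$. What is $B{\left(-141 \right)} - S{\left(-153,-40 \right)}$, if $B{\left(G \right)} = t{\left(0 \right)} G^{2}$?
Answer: $-139179$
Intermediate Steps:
$B{\left(G \right)} = - 7 G^{2}$ ($B{\left(G \right)} = \left(-7 - 0\right) G^{2} = \left(-7 + 0\right) G^{2} = - 7 G^{2}$)
$x = 12$ ($x = \left(-3\right) \left(-4\right) = 12$)
$S{\left(l,O \right)} = 12$
$B{\left(-141 \right)} - S{\left(-153,-40 \right)} = - 7 \left(-141\right)^{2} - 12 = \left(-7\right) 19881 - 12 = -139167 - 12 = -139179$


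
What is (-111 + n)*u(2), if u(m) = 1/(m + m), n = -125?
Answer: -59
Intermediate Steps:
u(m) = 1/(2*m)
(-111 + n)*u(2) = (-111 - 125)*((½)/2) = -118/2 = -236*¼ = -59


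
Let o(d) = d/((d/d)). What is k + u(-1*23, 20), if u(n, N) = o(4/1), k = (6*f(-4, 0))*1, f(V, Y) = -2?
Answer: -8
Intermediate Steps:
o(d) = d (o(d) = d/1 = d*1 = d)
k = -12 (k = (6*(-2))*1 = -12*1 = -12)
u(n, N) = 4 (u(n, N) = 4/1 = 4*1 = 4)
k + u(-1*23, 20) = -12 + 4 = -8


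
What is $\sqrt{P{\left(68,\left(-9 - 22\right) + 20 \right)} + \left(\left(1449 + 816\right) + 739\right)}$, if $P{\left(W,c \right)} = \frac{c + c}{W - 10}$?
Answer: $\frac{\sqrt{2526045}}{29} \approx 54.805$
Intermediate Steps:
$P{\left(W,c \right)} = \frac{2 c}{-10 + W}$
$\sqrt{P{\left(68,\left(-9 - 22\right) + 20 \right)} + \left(\left(1449 + 816\right) + 739\right)} = \sqrt{\frac{2 \left(\left(-9 - 22\right) + 20\right)}{-10 + 68} + \left(\left(1449 + 816\right) + 739\right)} = \sqrt{\frac{2 \left(-31 + 20\right)}{58} + \left(2265 + 739\right)} = \sqrt{2 \left(-11\right) \frac{1}{58} + 3004} = \sqrt{- \frac{11}{29} + 3004} = \sqrt{\frac{87105}{29}} = \frac{\sqrt{2526045}}{29}$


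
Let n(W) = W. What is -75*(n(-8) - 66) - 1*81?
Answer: 5469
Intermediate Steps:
-75*(n(-8) - 66) - 1*81 = -75*(-8 - 66) - 1*81 = -75*(-74) - 81 = 5550 - 81 = 5469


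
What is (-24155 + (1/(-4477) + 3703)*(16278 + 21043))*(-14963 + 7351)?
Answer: -428079304700540/407 ≈ -1.0518e+12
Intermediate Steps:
(-24155 + (1/(-4477) + 3703)*(16278 + 21043))*(-14963 + 7351) = (-24155 + (-1/4477 + 3703)*37321)*(-7612) = (-24155 + (16578330/4477)*37321)*(-7612) = (-24155 + 618719853930/4477)*(-7612) = (618611711995/4477)*(-7612) = -428079304700540/407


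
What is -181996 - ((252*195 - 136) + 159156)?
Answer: -390156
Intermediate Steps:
-181996 - ((252*195 - 136) + 159156) = -181996 - ((49140 - 136) + 159156) = -181996 - (49004 + 159156) = -181996 - 1*208160 = -181996 - 208160 = -390156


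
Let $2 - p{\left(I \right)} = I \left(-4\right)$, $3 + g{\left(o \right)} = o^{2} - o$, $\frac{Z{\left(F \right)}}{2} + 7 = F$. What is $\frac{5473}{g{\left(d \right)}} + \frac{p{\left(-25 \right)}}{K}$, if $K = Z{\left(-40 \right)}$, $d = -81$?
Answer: $\frac{582542}{312033} \approx 1.8669$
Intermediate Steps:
$Z{\left(F \right)} = -14 + 2 F$
$K = -94$ ($K = -14 + 2 \left(-40\right) = -14 - 80 = -94$)
$g{\left(o \right)} = -3 + o^{2} - o$ ($g{\left(o \right)} = -3 + \left(o^{2} - o\right) = -3 + o^{2} - o$)
$p{\left(I \right)} = 2 + 4 I$ ($p{\left(I \right)} = 2 - I \left(-4\right) = 2 - - 4 I = 2 + 4 I$)
$\frac{5473}{g{\left(d \right)}} + \frac{p{\left(-25 \right)}}{K} = \frac{5473}{-3 + \left(-81\right)^{2} - -81} + \frac{2 + 4 \left(-25\right)}{-94} = \frac{5473}{-3 + 6561 + 81} + \left(2 - 100\right) \left(- \frac{1}{94}\right) = \frac{5473}{6639} - - \frac{49}{47} = 5473 \cdot \frac{1}{6639} + \frac{49}{47} = \frac{5473}{6639} + \frac{49}{47} = \frac{582542}{312033}$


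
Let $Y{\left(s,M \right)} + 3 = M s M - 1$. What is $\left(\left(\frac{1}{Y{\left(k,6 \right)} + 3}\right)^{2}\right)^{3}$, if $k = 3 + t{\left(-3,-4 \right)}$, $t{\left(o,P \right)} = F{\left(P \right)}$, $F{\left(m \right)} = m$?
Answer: $\frac{1}{2565726409} \approx 3.8975 \cdot 10^{-10}$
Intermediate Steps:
$t{\left(o,P \right)} = P$
$k = -1$ ($k = 3 - 4 = -1$)
$Y{\left(s,M \right)} = -4 + s M^{2}$ ($Y{\left(s,M \right)} = -3 + \left(M s M - 1\right) = -3 + \left(s M^{2} - 1\right) = -3 + \left(-1 + s M^{2}\right) = -4 + s M^{2}$)
$\left(\left(\frac{1}{Y{\left(k,6 \right)} + 3}\right)^{2}\right)^{3} = \left(\left(\frac{1}{\left(-4 - 6^{2}\right) + 3}\right)^{2}\right)^{3} = \left(\left(\frac{1}{\left(-4 - 36\right) + 3}\right)^{2}\right)^{3} = \left(\left(\frac{1}{-40 + 3}\right)^{2}\right)^{3} = \left(\left(\frac{1}{-37}\right)^{2}\right)^{3} = \left(\left(- \frac{1}{37}\right)^{2}\right)^{3} = \left(\frac{1}{1369}\right)^{3} = \frac{1}{2565726409}$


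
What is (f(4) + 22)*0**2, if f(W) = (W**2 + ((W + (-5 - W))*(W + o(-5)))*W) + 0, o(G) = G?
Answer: 0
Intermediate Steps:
f(W) = W**2 + W*(25 - 5*W) (f(W) = (W**2 + ((W + (-5 - W))*(W - 5))*W) + 0 = (W**2 + (-5*(-5 + W))*W) + 0 = (W**2 + (25 - 5*W)*W) + 0 = (W**2 + W*(25 - 5*W)) + 0 = W**2 + W*(25 - 5*W))
(f(4) + 22)*0**2 = (4*(25 - 4*4) + 22)*0**2 = (4*(25 - 16) + 22)*0 = (4*9 + 22)*0 = (36 + 22)*0 = 58*0 = 0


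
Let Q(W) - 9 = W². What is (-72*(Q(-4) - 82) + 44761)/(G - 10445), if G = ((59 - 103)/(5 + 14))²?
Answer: -17640265/3768709 ≈ -4.6807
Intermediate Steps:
Q(W) = 9 + W²
G = 1936/361 (G = (-44/19)² = 1936/361 ≈ 5.3629)
(-72*(Q(-4) - 82) + 44761)/(G - 10445) = (-72*((9 + (-4)²) - 82) + 44761)/(1936/361 - 10445) = (-72*((9 + 16) - 82) + 44761)/(-3768709/361) = (-72*(25 - 82) + 44761)*(-361/3768709) = (-72*(-57) + 44761)*(-361/3768709) = (4104 + 44761)*(-361/3768709) = 48865*(-361/3768709) = -17640265/3768709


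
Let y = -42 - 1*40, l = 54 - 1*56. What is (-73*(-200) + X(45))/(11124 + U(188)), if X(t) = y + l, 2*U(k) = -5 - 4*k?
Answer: 29032/21491 ≈ 1.3509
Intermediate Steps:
U(k) = -5/2 - 2*k (U(k) = (-5 - 4*k)/2 = -5/2 - 2*k)
l = -2 (l = 54 - 56 = -2)
y = -82 (y = -42 - 40 = -82)
X(t) = -84 (X(t) = -82 - 2 = -84)
(-73*(-200) + X(45))/(11124 + U(188)) = (-73*(-200) - 84)/(11124 + (-5/2 - 2*188)) = (14600 - 84)/(11124 + (-5/2 - 376)) = 14516/(11124 - 757/2) = 14516/(21491/2) = 14516*(2/21491) = 29032/21491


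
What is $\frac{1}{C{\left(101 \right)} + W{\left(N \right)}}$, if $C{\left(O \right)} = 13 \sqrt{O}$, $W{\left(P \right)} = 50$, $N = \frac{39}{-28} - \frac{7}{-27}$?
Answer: $- \frac{50}{14569} + \frac{13 \sqrt{101}}{14569} \approx 0.0055356$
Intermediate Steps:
$N = - \frac{857}{756}$ ($N = 39 \left(- \frac{1}{28}\right) - - \frac{7}{27} = - \frac{39}{28} + \frac{7}{27} = - \frac{857}{756} \approx -1.1336$)
$\frac{1}{C{\left(101 \right)} + W{\left(N \right)}} = \frac{1}{13 \sqrt{101} + 50} = \frac{1}{50 + 13 \sqrt{101}}$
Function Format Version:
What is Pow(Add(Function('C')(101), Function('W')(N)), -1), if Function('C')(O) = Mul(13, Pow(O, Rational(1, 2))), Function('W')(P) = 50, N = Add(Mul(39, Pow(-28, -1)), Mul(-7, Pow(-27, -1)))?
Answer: Add(Rational(-50, 14569), Mul(Rational(13, 14569), Pow(101, Rational(1, 2)))) ≈ 0.0055356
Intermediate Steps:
N = Rational(-857, 756) (N = Add(Mul(39, Rational(-1, 28)), Mul(-7, Rational(-1, 27))) = Add(Rational(-39, 28), Rational(7, 27)) = Rational(-857, 756) ≈ -1.1336)
Pow(Add(Function('C')(101), Function('W')(N)), -1) = Pow(Add(Mul(13, Pow(101, Rational(1, 2))), 50), -1) = Pow(Add(50, Mul(13, Pow(101, Rational(1, 2)))), -1)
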